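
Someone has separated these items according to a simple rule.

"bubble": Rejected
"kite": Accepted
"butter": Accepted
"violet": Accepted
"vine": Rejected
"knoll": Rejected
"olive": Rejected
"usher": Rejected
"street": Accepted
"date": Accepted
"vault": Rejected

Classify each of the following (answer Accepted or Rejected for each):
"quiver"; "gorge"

One predicate separates the groups cleanly: even length AND contains 't'.
"quiver" — length 6, no 't', hence Rejected.
"gorge" — length 5, no 't', hence Rejected.

Rejected, Rejected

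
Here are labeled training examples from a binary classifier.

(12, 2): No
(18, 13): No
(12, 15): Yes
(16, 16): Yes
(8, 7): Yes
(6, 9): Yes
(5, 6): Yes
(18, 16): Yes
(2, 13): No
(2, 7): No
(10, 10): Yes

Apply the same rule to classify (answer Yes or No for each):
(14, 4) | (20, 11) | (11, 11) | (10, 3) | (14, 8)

No, No, Yes, No, No

The common property of the 'Yes' items is: |first − second| ≤ 3. No 'No' item has it.
(14, 4) — |14−4| = 10, hence No. (20, 11) — |20−11| = 9, hence No. (11, 11) — |11−11| = 0, hence Yes. (10, 3) — |10−3| = 7, hence No. (14, 8) — |14−8| = 6, hence No.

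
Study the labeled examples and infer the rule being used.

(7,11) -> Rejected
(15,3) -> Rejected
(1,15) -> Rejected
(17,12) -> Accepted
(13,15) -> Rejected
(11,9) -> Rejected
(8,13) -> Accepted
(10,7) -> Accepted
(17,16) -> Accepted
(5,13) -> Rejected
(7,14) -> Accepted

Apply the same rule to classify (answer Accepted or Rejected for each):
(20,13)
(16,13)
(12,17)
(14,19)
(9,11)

Every 'Accepted' example satisfies: sum is odd. None of the 'Rejected' examples do.
(20,13): Accepted (20+13 = 33).
(16,13): Accepted (16+13 = 29).
(12,17): Accepted (12+17 = 29).
(14,19): Accepted (14+19 = 33).
(9,11): Rejected (9+11 = 20).

Accepted, Accepted, Accepted, Accepted, Rejected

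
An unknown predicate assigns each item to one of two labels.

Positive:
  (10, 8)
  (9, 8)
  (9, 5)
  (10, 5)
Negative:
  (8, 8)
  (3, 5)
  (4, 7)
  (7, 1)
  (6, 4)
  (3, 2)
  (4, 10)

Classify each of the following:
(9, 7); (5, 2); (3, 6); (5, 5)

Positive, Negative, Negative, Negative

The common property of the 'Positive' items is: first ≥ 9. No 'Negative' item has it.
Positive: (9, 7), since first 9.
Negative: (5, 2), since first 5.
Negative: (3, 6), since first 3.
Negative: (5, 5), since first 5.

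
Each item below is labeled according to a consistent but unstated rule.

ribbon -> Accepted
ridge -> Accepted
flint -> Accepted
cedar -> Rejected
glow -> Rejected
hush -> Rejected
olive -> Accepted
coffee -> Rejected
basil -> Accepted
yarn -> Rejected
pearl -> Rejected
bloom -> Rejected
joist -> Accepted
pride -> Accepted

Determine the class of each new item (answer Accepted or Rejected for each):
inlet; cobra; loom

Accepted, Rejected, Rejected

Every 'Accepted' example satisfies: contains 'i'. None of the 'Rejected' examples do.
inlet: Accepted (has 'i'). cobra: Rejected (no 'i'). loom: Rejected (no 'i').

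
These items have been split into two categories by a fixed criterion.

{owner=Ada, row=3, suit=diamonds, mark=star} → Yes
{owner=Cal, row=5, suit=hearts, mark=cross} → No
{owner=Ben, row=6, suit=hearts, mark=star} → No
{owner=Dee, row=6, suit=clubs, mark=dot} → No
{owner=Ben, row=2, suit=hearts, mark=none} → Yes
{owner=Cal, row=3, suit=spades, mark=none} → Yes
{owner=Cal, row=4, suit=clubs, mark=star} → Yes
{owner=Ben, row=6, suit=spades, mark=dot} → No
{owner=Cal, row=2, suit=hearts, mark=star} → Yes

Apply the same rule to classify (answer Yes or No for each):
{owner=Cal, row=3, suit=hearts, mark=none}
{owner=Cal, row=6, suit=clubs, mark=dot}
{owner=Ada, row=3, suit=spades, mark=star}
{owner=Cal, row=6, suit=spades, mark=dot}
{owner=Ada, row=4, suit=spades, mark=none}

Yes, No, Yes, No, Yes

The distinguishing property — row ≤ 4 — holds for all the 'Yes' cases and none of the 'No' cases.
{owner=Cal, row=3, suit=hearts, mark=none} — row = 3, hence Yes.
{owner=Cal, row=6, suit=clubs, mark=dot} — row = 6, hence No.
{owner=Ada, row=3, suit=spades, mark=star} — row = 3, hence Yes.
{owner=Cal, row=6, suit=spades, mark=dot} — row = 6, hence No.
{owner=Ada, row=4, suit=spades, mark=none} — row = 4, hence Yes.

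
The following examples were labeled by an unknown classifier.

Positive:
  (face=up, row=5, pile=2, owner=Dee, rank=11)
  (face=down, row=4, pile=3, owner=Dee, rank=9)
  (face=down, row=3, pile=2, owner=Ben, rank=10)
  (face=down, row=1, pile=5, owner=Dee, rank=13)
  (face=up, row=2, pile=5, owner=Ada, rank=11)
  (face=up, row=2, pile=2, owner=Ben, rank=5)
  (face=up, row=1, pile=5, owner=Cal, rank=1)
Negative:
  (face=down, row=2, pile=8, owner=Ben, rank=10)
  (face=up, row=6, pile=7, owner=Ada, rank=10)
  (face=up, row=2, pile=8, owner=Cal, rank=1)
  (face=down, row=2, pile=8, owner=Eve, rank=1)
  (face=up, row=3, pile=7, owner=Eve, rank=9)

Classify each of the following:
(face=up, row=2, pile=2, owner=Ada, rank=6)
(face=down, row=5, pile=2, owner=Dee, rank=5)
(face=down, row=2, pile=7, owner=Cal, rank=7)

Positive, Positive, Negative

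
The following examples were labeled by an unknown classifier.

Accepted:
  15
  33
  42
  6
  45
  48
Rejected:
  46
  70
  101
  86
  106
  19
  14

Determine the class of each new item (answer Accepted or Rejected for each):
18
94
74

The classifier is using: multiple of 3.
18: Accepted (18 = 3·6). 94: Rejected (94 = 3·31 + 1). 74: Rejected (74 = 3·24 + 2).

Accepted, Rejected, Rejected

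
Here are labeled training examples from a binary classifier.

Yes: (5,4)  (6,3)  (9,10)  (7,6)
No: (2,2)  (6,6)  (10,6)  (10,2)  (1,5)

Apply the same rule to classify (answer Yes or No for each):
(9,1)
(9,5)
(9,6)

The distinguishing property — sum is odd — holds for all the 'Yes' cases and none of the 'No' cases.
(9,1): 9+1 = 10, fails this test → No. (9,5): 9+5 = 14, fails this test → No. (9,6): 9+6 = 15, passes → Yes.

No, No, Yes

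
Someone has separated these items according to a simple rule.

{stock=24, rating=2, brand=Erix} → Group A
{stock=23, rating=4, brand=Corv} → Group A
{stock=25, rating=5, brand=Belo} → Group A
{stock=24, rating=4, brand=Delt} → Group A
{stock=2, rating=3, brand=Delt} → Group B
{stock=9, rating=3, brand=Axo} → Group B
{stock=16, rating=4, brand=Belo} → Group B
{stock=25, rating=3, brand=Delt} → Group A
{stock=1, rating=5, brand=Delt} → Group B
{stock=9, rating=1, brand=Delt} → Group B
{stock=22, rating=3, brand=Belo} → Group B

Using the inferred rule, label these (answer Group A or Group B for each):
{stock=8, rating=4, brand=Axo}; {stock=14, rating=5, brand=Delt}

One predicate separates the groups cleanly: stock ≥ 23.
{stock=8, rating=4, brand=Axo}: stock = 8 — lacks this property, so Group B. {stock=14, rating=5, brand=Delt}: stock = 14 — lacks this property, so Group B.

Group B, Group B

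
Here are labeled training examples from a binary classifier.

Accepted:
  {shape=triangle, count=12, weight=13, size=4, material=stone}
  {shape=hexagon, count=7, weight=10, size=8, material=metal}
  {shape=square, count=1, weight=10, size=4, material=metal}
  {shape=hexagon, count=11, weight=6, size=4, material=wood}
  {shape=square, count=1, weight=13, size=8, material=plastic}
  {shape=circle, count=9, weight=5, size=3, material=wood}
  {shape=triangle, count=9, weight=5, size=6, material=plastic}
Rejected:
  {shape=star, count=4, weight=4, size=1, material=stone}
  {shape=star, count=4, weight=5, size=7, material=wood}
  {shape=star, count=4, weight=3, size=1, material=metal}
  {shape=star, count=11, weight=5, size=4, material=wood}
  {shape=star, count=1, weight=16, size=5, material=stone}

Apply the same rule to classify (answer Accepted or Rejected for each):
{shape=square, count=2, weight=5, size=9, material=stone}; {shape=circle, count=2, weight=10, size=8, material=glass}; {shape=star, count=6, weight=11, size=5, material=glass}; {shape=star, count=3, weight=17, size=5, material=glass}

Accepted, Accepted, Rejected, Rejected

Comparing the two groups points to one rule — shape is not star.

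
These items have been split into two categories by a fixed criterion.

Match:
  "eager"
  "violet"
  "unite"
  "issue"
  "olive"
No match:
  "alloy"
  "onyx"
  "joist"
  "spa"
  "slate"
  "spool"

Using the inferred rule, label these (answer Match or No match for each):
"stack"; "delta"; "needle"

A rule that fits every label: has ≥ 3 vowels — true of each 'Match' example, false of each 'No match' one.
"stack" → 1 vowel → No match. "delta" → 2 vowels → No match. "needle" → 3 vowels → Match.

No match, No match, Match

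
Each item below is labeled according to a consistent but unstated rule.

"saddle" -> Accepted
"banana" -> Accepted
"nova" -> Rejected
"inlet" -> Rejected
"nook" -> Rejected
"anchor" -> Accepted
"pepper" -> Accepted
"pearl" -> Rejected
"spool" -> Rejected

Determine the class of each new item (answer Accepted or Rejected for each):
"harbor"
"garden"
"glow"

Accepted, Accepted, Rejected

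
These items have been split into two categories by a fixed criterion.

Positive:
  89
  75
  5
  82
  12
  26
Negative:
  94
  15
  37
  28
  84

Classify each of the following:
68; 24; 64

All 'Positive' examples share one property — ≡ 5 (mod 7) — and every 'Negative' example lacks it.
68 — 68 mod 7 = 5, hence Positive. 24 — 24 mod 7 = 3, hence Negative. 64 — 64 mod 7 = 1, hence Negative.

Positive, Negative, Negative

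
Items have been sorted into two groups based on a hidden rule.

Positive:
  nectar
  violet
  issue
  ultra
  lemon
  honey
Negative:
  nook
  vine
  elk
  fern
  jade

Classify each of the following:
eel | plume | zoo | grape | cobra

Negative, Positive, Negative, Positive, Positive

'Positive' ⟺ length ≥ 5.
eel → length 3 → Negative.
plume → length 5 → Positive.
zoo → length 3 → Negative.
grape → length 5 → Positive.
cobra → length 5 → Positive.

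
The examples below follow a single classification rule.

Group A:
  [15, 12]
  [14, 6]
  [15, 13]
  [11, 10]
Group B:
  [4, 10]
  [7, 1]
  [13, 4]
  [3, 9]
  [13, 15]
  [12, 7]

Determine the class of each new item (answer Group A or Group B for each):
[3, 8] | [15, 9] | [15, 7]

Group B, Group A, Group A

The common property of the 'Group A' items is: first > second AND sum ≥ 20. No 'Group B' item has it.
Group B: [3, 8], since 3 < 8, 3+8 = 11.
Group A: [15, 9], since 15 > 9, 15+9 = 24.
Group A: [15, 7], since 15 > 7, 15+7 = 22.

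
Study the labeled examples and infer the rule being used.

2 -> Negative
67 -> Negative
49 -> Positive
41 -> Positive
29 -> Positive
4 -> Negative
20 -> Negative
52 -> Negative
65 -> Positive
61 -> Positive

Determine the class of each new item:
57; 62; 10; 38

Positive, Negative, Negative, Negative

The simplest hypothesis consistent with all the labels is: ≡ 1 (mod 4).
57 — 57 mod 4 = 1, hence Positive.
62 — 62 mod 4 = 2, hence Negative.
10 — 10 mod 4 = 2, hence Negative.
38 — 38 mod 4 = 2, hence Negative.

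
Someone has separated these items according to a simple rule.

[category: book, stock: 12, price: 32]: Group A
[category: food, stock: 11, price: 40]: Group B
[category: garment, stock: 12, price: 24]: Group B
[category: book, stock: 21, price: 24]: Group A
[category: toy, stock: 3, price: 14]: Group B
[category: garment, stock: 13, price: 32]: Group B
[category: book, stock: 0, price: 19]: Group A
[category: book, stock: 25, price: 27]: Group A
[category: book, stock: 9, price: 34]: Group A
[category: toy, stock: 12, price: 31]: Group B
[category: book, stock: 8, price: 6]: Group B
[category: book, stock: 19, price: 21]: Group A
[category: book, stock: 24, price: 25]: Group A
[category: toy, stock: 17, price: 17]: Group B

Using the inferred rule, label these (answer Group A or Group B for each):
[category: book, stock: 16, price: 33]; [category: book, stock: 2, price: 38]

The classifier is using: category is book AND price ≥ 14.

Group A, Group A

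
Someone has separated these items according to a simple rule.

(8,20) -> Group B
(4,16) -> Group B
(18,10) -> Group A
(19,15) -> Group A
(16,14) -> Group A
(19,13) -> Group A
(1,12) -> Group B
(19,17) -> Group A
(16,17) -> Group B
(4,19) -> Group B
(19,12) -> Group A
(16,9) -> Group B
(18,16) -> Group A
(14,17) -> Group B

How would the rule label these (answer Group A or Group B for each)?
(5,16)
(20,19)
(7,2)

Group B, Group A, Group B

The pattern is that an item is 'Group A' exactly when: first > second AND sum ≥ 28.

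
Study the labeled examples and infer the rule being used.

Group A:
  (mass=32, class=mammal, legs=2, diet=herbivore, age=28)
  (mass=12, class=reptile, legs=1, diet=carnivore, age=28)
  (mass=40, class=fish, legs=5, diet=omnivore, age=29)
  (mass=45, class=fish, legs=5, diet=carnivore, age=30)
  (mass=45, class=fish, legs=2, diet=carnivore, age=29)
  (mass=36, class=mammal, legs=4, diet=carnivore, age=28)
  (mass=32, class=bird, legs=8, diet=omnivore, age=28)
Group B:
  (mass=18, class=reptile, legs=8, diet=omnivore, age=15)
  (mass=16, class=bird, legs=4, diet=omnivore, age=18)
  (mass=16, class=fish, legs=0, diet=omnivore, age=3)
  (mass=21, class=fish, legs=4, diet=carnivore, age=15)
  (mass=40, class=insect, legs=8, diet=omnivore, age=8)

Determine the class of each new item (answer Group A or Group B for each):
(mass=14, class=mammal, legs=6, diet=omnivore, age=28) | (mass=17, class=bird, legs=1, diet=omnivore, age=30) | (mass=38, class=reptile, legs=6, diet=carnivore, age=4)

Group A, Group A, Group B

One predicate separates the groups cleanly: age ≥ 28.
(mass=14, class=mammal, legs=6, diet=omnivore, age=28) — age = 28, hence Group A. (mass=17, class=bird, legs=1, diet=omnivore, age=30) — age = 30, hence Group A. (mass=38, class=reptile, legs=6, diet=carnivore, age=4) — age = 4, hence Group B.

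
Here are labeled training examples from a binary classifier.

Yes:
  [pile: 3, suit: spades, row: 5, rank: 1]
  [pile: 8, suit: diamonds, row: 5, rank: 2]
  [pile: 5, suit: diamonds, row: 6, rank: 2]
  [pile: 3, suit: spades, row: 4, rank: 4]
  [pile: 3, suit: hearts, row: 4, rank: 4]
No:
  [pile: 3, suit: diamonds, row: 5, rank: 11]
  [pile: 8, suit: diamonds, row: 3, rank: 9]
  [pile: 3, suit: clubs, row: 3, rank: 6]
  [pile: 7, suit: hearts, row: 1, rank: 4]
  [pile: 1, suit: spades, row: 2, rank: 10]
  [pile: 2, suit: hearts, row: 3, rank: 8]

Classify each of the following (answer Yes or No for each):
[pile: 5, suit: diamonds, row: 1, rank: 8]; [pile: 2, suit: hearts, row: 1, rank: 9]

No, No

The distinguishing property — rank ≤ 4 AND row ≥ 2 — holds for all the 'Yes' cases and none of the 'No' cases.
[pile: 5, suit: diamonds, row: 1, rank: 8]: rank = 8, row = 1, doesn't qualify → No. [pile: 2, suit: hearts, row: 1, rank: 9]: rank = 9, row = 1, doesn't qualify → No.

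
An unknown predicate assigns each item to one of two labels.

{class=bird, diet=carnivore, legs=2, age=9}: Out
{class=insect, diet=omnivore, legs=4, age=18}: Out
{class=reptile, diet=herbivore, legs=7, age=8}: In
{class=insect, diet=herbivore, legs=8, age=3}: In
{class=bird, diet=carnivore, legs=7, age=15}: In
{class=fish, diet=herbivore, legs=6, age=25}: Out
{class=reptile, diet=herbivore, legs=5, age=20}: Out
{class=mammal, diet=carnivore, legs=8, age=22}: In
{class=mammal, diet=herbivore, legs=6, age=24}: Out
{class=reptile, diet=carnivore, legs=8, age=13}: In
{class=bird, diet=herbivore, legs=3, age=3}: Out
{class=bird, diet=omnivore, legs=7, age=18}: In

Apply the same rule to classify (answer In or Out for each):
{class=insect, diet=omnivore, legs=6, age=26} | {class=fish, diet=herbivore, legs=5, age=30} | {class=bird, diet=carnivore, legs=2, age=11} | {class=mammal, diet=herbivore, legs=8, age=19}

Out, Out, Out, In

The distinguishing property — legs ≥ 7 — holds for all the 'In' cases and none of the 'Out' cases.
{class=insect, diet=omnivore, legs=6, age=26} — legs = 6, hence Out.
{class=fish, diet=herbivore, legs=5, age=30} — legs = 5, hence Out.
{class=bird, diet=carnivore, legs=2, age=11} — legs = 2, hence Out.
{class=mammal, diet=herbivore, legs=8, age=19} — legs = 8, hence In.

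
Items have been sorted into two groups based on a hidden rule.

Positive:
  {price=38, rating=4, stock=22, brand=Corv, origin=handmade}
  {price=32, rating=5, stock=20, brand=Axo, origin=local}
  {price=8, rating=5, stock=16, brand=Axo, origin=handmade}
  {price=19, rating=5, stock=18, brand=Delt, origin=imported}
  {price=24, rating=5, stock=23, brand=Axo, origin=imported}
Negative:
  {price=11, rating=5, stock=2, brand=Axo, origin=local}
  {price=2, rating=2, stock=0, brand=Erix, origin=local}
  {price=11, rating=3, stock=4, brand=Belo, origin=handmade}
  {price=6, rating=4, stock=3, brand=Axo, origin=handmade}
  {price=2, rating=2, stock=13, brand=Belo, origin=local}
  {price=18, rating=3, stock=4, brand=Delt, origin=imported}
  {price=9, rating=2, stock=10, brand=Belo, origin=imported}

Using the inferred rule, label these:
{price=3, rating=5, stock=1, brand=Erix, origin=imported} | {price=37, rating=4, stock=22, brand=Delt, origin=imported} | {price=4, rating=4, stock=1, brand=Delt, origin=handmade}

Negative, Positive, Negative

The simplest hypothesis consistent with all the labels is: stock ≥ 16.
{price=3, rating=5, stock=1, brand=Erix, origin=imported}: Negative (stock = 1).
{price=37, rating=4, stock=22, brand=Delt, origin=imported}: Positive (stock = 22).
{price=4, rating=4, stock=1, brand=Delt, origin=handmade}: Negative (stock = 1).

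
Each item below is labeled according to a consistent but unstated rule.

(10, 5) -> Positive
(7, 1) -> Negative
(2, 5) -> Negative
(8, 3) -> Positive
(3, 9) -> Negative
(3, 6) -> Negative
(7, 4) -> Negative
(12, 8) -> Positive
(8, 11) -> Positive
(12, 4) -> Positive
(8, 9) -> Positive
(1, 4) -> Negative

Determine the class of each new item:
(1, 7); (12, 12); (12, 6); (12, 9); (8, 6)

The pattern is that an item is 'Positive' exactly when: first ≥ 8.
(1, 7): first 1, fails the rule → Negative.
(12, 12): first 12, fits → Positive.
(12, 6): first 12, fits → Positive.
(12, 9): first 12, fits → Positive.
(8, 6): first 8, fits → Positive.

Negative, Positive, Positive, Positive, Positive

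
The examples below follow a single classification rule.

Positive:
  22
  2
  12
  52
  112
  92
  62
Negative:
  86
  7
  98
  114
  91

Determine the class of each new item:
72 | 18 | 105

Positive, Negative, Negative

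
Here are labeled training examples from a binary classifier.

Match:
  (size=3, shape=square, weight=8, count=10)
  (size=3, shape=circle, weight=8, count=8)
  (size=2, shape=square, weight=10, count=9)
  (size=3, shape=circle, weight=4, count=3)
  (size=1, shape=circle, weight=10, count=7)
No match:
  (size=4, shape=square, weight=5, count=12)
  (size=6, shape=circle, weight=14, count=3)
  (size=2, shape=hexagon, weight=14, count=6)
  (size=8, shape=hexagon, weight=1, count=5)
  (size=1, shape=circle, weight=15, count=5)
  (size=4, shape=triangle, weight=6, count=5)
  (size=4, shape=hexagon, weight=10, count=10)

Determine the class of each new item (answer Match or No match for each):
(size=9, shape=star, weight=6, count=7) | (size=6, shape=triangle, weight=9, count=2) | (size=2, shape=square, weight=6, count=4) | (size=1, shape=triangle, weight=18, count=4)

Rule: size ≤ 3 AND weight ≤ 10. This holds for each 'Match' example and fails for each 'No match' one.
No match: (size=9, shape=star, weight=6, count=7), since size = 9, weight = 6. No match: (size=6, shape=triangle, weight=9, count=2), since size = 6, weight = 9. Match: (size=2, shape=square, weight=6, count=4), since size = 2, weight = 6. No match: (size=1, shape=triangle, weight=18, count=4), since size = 1, weight = 18.

No match, No match, Match, No match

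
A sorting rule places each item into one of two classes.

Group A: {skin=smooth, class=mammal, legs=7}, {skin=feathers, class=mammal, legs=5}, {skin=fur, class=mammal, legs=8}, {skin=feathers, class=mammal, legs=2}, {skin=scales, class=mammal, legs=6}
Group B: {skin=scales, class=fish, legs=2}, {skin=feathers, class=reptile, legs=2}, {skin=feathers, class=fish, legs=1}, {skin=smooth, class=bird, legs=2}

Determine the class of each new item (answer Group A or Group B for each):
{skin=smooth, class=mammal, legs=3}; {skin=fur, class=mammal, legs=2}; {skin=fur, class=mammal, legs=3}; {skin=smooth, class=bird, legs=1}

Group A, Group A, Group A, Group B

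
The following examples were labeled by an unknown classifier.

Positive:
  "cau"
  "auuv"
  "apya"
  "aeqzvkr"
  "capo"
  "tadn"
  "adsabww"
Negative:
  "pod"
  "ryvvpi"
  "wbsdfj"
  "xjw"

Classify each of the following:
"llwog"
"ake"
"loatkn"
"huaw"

Negative, Positive, Positive, Positive

The rule appears to be: contains 'a'.
"llwog": no 'a' — lacks this property, so Negative. "ake": has 'a' — qualifies, so Positive. "loatkn": has 'a' — qualifies, so Positive. "huaw": has 'a' — qualifies, so Positive.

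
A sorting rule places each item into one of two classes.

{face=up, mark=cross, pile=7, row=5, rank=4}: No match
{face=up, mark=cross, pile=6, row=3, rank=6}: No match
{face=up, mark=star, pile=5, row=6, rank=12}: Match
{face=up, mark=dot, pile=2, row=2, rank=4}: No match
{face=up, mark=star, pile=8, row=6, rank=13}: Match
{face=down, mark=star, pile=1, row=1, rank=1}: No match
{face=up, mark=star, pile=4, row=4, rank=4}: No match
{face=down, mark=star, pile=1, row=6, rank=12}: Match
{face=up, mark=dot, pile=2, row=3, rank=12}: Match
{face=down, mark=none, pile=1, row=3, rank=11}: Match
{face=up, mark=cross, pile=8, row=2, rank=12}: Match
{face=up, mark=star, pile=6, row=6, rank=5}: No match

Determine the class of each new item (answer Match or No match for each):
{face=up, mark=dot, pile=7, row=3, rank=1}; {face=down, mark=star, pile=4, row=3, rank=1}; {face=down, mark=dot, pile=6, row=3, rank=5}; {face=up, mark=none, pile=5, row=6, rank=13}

No match, No match, No match, Match

Every 'Match' example satisfies: rank ≥ 11. None of the 'No match' examples do.
{face=up, mark=dot, pile=7, row=3, rank=1}: rank = 1, does not pass → No match.
{face=down, mark=star, pile=4, row=3, rank=1}: rank = 1, does not pass → No match.
{face=down, mark=dot, pile=6, row=3, rank=5}: rank = 5, does not pass → No match.
{face=up, mark=none, pile=5, row=6, rank=13}: rank = 13, checks out → Match.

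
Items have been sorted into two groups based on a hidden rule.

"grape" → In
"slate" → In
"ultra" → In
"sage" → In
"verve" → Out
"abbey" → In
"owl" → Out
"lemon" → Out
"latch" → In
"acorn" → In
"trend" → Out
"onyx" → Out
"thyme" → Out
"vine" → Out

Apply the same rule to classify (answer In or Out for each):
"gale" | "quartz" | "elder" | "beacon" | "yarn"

In, In, Out, In, In

The simplest hypothesis consistent with all the labels is: contains 'a'.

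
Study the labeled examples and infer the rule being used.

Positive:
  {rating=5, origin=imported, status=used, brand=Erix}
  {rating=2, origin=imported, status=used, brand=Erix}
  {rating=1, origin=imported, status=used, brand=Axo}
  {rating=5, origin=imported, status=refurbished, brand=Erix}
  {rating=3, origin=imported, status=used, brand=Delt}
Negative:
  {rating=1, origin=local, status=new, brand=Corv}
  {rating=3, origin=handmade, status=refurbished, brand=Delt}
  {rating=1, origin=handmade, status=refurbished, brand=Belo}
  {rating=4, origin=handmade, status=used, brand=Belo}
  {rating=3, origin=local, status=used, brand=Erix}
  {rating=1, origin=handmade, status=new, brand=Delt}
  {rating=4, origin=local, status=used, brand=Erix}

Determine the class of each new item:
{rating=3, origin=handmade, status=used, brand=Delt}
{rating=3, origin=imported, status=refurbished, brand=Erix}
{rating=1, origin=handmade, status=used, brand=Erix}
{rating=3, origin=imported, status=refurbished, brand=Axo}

Negative, Positive, Negative, Positive

A rule that fits every label: origin is imported — true of each 'Positive' example, false of each 'Negative' one.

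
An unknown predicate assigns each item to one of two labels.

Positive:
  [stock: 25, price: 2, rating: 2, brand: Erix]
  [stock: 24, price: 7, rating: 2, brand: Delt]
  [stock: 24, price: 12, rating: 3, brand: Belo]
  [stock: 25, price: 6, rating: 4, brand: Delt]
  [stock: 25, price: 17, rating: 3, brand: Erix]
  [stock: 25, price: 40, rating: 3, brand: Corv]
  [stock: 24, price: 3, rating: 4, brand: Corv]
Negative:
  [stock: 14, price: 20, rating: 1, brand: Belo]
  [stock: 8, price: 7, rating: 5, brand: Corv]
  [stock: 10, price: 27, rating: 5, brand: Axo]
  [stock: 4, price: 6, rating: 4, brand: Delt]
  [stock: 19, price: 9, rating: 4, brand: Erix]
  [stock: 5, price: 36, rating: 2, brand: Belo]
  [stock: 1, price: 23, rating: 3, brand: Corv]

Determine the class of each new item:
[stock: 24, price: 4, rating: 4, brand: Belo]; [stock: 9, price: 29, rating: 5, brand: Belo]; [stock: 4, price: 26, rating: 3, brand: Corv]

Positive, Negative, Negative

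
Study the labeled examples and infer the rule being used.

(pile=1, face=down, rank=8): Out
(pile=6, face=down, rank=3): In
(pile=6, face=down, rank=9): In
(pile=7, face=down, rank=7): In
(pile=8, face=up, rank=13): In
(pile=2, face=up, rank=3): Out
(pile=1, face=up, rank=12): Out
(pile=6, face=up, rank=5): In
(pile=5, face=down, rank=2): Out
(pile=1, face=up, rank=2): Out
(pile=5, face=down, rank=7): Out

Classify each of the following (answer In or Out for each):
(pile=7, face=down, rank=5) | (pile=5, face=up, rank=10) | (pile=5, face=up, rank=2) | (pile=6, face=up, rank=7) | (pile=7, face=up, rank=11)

In, Out, Out, In, In

'In' ⟺ pile ≥ 6.
(pile=7, face=down, rank=5) — pile = 7, hence In. (pile=5, face=up, rank=10) — pile = 5, hence Out. (pile=5, face=up, rank=2) — pile = 5, hence Out. (pile=6, face=up, rank=7) — pile = 6, hence In. (pile=7, face=up, rank=11) — pile = 7, hence In.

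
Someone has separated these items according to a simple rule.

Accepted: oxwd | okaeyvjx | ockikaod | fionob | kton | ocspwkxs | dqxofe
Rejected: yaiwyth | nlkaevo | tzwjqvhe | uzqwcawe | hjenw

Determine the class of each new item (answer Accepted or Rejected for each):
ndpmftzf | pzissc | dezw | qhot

'Accepted' ⟺ even length AND contains 'o'.
ndpmftzf — length 8, no 'o', hence Rejected.
pzissc — length 6, no 'o', hence Rejected.
dezw — length 4, no 'o', hence Rejected.
qhot — length 4, has 'o', hence Accepted.

Rejected, Rejected, Rejected, Accepted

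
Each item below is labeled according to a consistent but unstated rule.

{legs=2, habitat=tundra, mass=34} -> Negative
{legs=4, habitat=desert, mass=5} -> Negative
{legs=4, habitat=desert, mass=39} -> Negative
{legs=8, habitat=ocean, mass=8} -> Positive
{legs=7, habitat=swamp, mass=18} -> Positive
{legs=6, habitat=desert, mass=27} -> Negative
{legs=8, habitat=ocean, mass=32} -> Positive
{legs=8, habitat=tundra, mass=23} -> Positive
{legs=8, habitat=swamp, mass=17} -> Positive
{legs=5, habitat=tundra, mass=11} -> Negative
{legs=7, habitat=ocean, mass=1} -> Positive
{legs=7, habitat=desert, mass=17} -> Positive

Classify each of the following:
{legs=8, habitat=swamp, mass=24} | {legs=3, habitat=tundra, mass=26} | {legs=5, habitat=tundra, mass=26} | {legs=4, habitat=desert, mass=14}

Positive, Negative, Negative, Negative

The rule appears to be: legs ≥ 7.
{legs=8, habitat=swamp, mass=24} — legs = 8, hence Positive. {legs=3, habitat=tundra, mass=26} — legs = 3, hence Negative. {legs=5, habitat=tundra, mass=26} — legs = 5, hence Negative. {legs=4, habitat=desert, mass=14} — legs = 4, hence Negative.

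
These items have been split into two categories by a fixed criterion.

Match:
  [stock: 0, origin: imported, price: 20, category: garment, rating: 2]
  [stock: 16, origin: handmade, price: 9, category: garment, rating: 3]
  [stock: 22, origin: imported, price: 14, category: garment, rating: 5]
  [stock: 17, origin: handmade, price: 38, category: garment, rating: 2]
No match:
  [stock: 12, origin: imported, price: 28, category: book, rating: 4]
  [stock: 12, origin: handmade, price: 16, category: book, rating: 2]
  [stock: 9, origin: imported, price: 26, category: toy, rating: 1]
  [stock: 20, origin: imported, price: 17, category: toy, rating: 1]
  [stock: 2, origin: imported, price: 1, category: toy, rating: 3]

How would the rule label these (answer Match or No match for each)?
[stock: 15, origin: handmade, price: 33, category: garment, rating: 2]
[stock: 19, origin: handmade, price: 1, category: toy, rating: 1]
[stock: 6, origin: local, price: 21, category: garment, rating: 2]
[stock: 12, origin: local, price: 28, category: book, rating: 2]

Looking at the examples, the only property every 'Match' case has and every 'No match' case lacks is: category is garment.
[stock: 15, origin: handmade, price: 33, category: garment, rating: 2]: Match (category is garment).
[stock: 19, origin: handmade, price: 1, category: toy, rating: 1]: No match (category is toy).
[stock: 6, origin: local, price: 21, category: garment, rating: 2]: Match (category is garment).
[stock: 12, origin: local, price: 28, category: book, rating: 2]: No match (category is book).

Match, No match, Match, No match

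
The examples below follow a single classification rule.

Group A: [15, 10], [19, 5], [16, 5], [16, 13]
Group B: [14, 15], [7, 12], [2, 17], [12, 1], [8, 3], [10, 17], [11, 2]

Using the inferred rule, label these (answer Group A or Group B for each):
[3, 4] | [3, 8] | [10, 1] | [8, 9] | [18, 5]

A rule that fits every label: first ≥ 15 — true of each 'Group A' example, false of each 'Group B' one.
Group B: [3, 4], since first 3.
Group B: [3, 8], since first 3.
Group B: [10, 1], since first 10.
Group B: [8, 9], since first 8.
Group A: [18, 5], since first 18.

Group B, Group B, Group B, Group B, Group A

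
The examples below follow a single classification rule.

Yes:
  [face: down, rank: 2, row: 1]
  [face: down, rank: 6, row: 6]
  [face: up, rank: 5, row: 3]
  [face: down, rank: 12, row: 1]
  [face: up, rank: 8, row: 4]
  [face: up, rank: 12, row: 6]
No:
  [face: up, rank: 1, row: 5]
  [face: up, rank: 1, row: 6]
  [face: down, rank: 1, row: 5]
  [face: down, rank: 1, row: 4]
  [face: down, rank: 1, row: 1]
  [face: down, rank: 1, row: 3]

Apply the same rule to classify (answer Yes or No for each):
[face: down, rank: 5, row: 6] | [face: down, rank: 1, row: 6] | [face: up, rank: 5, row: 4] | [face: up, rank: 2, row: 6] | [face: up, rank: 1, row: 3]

Yes, No, Yes, Yes, No

One predicate separates the groups cleanly: rank ≥ 2.
[face: down, rank: 5, row: 6]: Yes (rank = 5). [face: down, rank: 1, row: 6]: No (rank = 1). [face: up, rank: 5, row: 4]: Yes (rank = 5). [face: up, rank: 2, row: 6]: Yes (rank = 2). [face: up, rank: 1, row: 3]: No (rank = 1).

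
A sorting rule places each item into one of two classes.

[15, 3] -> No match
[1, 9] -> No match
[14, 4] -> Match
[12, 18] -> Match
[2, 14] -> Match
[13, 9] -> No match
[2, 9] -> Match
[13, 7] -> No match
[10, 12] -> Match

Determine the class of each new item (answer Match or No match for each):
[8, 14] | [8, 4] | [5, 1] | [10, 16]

Match, Match, No match, Match

The rule appears to be: first is even.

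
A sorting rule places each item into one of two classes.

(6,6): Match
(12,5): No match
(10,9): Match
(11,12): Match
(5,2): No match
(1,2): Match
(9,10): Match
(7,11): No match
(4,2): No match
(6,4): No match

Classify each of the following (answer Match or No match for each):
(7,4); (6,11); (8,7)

All 'Match' examples share one property — |first − second| ≤ 1 — and every 'No match' example lacks it.
(7,4): |7−4| = 3 — doesn't qualify, so No match.
(6,11): |6−11| = 5 — doesn't qualify, so No match.
(8,7): |8−7| = 1 — matches, so Match.

No match, No match, Match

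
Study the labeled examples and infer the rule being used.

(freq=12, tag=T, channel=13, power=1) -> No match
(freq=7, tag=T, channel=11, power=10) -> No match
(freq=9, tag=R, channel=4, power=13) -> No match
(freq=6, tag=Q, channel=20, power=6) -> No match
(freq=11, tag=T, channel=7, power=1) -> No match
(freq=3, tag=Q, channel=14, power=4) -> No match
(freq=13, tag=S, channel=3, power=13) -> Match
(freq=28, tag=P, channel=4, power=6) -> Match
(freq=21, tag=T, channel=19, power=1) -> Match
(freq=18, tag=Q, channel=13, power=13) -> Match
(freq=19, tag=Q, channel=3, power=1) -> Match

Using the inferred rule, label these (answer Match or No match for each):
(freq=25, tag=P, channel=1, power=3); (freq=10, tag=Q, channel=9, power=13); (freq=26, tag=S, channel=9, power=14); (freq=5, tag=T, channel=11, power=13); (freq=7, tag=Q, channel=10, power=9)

Match, No match, Match, No match, No match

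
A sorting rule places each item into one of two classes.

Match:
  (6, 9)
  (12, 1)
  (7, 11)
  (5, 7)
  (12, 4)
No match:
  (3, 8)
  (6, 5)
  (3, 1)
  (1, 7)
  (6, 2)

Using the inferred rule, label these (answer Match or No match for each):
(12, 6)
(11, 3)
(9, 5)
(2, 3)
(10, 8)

Rule: sum ≥ 12. This holds for each 'Match' example and fails for each 'No match' one.
Match: (12, 6), since 12+6 = 18.
Match: (11, 3), since 11+3 = 14.
Match: (9, 5), since 9+5 = 14.
No match: (2, 3), since 2+3 = 5.
Match: (10, 8), since 10+8 = 18.

Match, Match, Match, No match, Match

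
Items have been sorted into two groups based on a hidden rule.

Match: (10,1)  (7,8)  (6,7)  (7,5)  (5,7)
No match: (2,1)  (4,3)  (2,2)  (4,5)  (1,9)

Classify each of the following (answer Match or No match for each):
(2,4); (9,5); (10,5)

No match, Match, Match

The classifier is using: sum ≥ 11.
(2,4): 2+4 = 6 — does not satisfy this, so No match. (9,5): 9+5 = 14 — qualifies, so Match. (10,5): 10+5 = 15 — qualifies, so Match.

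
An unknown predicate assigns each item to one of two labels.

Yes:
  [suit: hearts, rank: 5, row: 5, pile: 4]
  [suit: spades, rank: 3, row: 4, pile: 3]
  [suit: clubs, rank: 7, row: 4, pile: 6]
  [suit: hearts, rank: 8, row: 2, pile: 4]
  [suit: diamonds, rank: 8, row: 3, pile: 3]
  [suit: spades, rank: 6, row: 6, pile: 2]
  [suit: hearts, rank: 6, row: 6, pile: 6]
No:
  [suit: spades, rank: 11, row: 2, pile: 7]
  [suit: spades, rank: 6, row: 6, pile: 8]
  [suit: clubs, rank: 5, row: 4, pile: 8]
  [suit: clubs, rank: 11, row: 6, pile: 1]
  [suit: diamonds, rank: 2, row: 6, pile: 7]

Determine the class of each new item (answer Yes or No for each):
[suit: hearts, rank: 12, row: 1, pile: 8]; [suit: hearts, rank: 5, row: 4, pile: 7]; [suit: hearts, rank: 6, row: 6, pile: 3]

The classifier is using: pile ≤ 6 AND rank ≤ 8.
[suit: hearts, rank: 12, row: 1, pile: 8]: No (pile = 8, rank = 12). [suit: hearts, rank: 5, row: 4, pile: 7]: No (pile = 7, rank = 5). [suit: hearts, rank: 6, row: 6, pile: 3]: Yes (pile = 3, rank = 6).

No, No, Yes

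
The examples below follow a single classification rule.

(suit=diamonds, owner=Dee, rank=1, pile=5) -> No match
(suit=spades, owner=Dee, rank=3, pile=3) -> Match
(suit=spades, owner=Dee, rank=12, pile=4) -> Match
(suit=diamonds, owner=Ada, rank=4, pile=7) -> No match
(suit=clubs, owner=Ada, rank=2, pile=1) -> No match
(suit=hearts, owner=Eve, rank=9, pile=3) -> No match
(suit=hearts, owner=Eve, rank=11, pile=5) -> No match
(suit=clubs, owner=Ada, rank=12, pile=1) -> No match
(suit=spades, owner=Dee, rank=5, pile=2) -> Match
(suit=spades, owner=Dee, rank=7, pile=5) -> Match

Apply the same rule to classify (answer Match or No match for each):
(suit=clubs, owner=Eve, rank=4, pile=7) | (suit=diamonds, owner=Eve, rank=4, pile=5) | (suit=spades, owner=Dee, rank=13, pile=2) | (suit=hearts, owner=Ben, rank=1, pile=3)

The pattern is that an item is 'Match' exactly when: suit is spades.
(suit=clubs, owner=Eve, rank=4, pile=7) → suit is clubs → No match. (suit=diamonds, owner=Eve, rank=4, pile=5) → suit is diamonds → No match. (suit=spades, owner=Dee, rank=13, pile=2) → suit is spades → Match. (suit=hearts, owner=Ben, rank=1, pile=3) → suit is hearts → No match.

No match, No match, Match, No match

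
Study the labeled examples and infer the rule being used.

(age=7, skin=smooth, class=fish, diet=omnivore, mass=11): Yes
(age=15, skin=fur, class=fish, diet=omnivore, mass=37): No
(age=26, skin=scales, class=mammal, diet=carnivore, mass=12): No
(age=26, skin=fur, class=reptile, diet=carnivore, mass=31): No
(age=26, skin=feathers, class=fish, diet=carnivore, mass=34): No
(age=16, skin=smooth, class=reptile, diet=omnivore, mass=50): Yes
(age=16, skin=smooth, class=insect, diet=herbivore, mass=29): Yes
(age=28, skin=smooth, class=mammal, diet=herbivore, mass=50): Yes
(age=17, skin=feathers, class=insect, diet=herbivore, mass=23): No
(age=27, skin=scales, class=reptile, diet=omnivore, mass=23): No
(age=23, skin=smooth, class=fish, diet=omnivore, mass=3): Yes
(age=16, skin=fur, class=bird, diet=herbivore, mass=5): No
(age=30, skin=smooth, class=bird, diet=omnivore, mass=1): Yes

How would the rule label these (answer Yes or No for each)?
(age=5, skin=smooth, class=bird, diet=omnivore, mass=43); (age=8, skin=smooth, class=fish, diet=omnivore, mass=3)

Yes, Yes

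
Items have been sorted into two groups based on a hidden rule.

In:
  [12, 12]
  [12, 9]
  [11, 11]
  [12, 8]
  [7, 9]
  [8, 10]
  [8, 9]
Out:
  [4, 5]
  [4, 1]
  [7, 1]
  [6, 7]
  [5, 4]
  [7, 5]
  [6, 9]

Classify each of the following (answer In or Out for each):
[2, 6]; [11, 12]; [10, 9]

All 'In' examples share one property — sum ≥ 16 — and every 'Out' example lacks it.
[2, 6]: 2+6 = 8, doesn't match → Out. [11, 12]: 11+12 = 23, matches → In. [10, 9]: 10+9 = 19, matches → In.

Out, In, In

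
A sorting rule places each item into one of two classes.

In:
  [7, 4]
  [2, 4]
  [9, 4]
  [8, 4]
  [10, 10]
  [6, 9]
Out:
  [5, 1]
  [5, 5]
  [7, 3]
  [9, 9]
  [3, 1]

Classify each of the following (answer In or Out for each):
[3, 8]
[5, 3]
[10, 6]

The simplest hypothesis consistent with all the labels is: product is even.
[3, 8]: 3·8 = 24 — passes, so In.
[5, 3]: 5·3 = 15 — does not pass, so Out.
[10, 6]: 10·6 = 60 — passes, so In.

In, Out, In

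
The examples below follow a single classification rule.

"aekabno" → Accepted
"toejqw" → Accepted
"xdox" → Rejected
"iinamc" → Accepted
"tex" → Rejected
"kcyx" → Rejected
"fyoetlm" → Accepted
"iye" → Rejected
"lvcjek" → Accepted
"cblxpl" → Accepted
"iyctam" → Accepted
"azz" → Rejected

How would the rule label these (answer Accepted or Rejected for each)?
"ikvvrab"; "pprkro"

Accepted, Accepted

The common property of the 'Accepted' items is: length ≥ 6. No 'Rejected' item has it.
Accepted: "ikvvrab", since length 7. Accepted: "pprkro", since length 6.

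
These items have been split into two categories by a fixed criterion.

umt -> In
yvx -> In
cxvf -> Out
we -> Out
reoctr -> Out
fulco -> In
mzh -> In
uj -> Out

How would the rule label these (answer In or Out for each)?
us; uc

Checking candidate rules against both groups, what survives is: odd length.
us — length 2, hence Out.
uc — length 2, hence Out.

Out, Out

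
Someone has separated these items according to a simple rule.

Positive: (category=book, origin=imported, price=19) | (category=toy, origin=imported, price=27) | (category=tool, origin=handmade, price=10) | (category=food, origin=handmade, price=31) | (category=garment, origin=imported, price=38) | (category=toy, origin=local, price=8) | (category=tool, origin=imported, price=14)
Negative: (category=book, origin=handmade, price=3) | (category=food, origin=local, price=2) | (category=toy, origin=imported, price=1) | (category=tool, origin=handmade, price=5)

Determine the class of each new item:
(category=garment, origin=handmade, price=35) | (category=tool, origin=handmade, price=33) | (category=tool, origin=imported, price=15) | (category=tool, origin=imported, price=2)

Positive, Positive, Positive, Negative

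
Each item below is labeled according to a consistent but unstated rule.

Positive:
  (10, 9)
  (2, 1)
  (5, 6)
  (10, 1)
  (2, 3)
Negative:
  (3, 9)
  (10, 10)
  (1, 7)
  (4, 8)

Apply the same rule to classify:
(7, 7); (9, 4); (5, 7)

Negative, Positive, Negative

The common property of the 'Positive' items is: sum is odd. No 'Negative' item has it.
(7, 7): 7+7 = 14, fails the rule → Negative.
(9, 4): 9+4 = 13, passes → Positive.
(5, 7): 5+7 = 12, fails the rule → Negative.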